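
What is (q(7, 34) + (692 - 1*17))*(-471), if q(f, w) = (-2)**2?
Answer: -319809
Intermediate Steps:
q(f, w) = 4
(q(7, 34) + (692 - 1*17))*(-471) = (4 + (692 - 1*17))*(-471) = (4 + (692 - 17))*(-471) = (4 + 675)*(-471) = 679*(-471) = -319809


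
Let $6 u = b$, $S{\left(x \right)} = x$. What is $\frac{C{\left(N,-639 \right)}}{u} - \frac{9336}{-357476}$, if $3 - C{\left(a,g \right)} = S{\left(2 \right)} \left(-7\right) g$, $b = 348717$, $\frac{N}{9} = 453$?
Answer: $- \frac{1327152108}{10388163191} \approx -0.12776$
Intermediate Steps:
$N = 4077$ ($N = 9 \cdot 453 = 4077$)
$u = \frac{116239}{2}$ ($u = \frac{1}{6} \cdot 348717 = \frac{116239}{2} \approx 58120.0$)
$C{\left(a,g \right)} = 3 + 14 g$ ($C{\left(a,g \right)} = 3 - 2 \left(-7\right) g = 3 - - 14 g = 3 + 14 g$)
$\frac{C{\left(N,-639 \right)}}{u} - \frac{9336}{-357476} = \frac{3 + 14 \left(-639\right)}{\frac{116239}{2}} - \frac{9336}{-357476} = \left(3 - 8946\right) \frac{2}{116239} - - \frac{2334}{89369} = \left(-8943\right) \frac{2}{116239} + \frac{2334}{89369} = - \frac{17886}{116239} + \frac{2334}{89369} = - \frac{1327152108}{10388163191}$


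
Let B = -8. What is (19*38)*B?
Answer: -5776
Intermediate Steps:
(19*38)*B = (19*38)*(-8) = 722*(-8) = -5776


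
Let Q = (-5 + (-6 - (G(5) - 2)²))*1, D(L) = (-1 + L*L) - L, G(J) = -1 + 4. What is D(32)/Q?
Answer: -991/12 ≈ -82.583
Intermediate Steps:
G(J) = 3
D(L) = -1 + L² - L (D(L) = (-1 + L²) - L = -1 + L² - L)
Q = -12 (Q = (-5 + (-6 - (3 - 2)²))*1 = (-5 + (-6 - 1*1²))*1 = (-5 + (-6 - 1*1))*1 = (-5 + (-6 - 1))*1 = (-5 - 7)*1 = -12*1 = -12)
D(32)/Q = (-1 + 32² - 1*32)/(-12) = (-1 + 1024 - 32)*(-1/12) = 991*(-1/12) = -991/12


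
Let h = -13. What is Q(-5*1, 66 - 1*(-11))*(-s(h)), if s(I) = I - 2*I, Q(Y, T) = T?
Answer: -1001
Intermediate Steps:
s(I) = -I
Q(-5*1, 66 - 1*(-11))*(-s(h)) = (66 - 1*(-11))*(-(-1)*(-13)) = (66 + 11)*(-1*13) = 77*(-13) = -1001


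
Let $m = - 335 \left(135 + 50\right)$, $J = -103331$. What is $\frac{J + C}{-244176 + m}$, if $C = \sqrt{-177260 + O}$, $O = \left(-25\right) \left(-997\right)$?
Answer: $\frac{103331}{306151} - \frac{i \sqrt{152335}}{306151} \approx 0.33752 - 0.0012749 i$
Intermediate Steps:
$O = 24925$
$C = i \sqrt{152335}$ ($C = \sqrt{-177260 + 24925} = \sqrt{-152335} = i \sqrt{152335} \approx 390.3 i$)
$m = -61975$ ($m = \left(-335\right) 185 = -61975$)
$\frac{J + C}{-244176 + m} = \frac{-103331 + i \sqrt{152335}}{-244176 - 61975} = \frac{-103331 + i \sqrt{152335}}{-306151} = \left(-103331 + i \sqrt{152335}\right) \left(- \frac{1}{306151}\right) = \frac{103331}{306151} - \frac{i \sqrt{152335}}{306151}$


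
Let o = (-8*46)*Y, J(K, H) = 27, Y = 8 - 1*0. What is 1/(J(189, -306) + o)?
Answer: -1/2917 ≈ -0.00034282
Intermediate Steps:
Y = 8 (Y = 8 + 0 = 8)
o = -2944 (o = -8*46*8 = -368*8 = -2944)
1/(J(189, -306) + o) = 1/(27 - 2944) = 1/(-2917) = -1/2917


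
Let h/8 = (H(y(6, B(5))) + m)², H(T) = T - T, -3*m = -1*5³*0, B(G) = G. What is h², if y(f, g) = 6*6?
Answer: 0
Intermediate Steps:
y(f, g) = 36
m = 0 (m = -(-1*5³)*0/3 = -(-1*125)*0/3 = -(-125)*0/3 = -⅓*0 = 0)
H(T) = 0
h = 0 (h = 8*(0 + 0)² = 8*0² = 8*0 = 0)
h² = 0² = 0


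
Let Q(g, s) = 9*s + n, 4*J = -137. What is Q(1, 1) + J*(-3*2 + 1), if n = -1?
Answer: 717/4 ≈ 179.25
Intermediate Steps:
J = -137/4 (J = (1/4)*(-137) = -137/4 ≈ -34.250)
Q(g, s) = -1 + 9*s (Q(g, s) = 9*s - 1 = -1 + 9*s)
Q(1, 1) + J*(-3*2 + 1) = (-1 + 9*1) - 137*(-3*2 + 1)/4 = (-1 + 9) - 137*(-6 + 1)/4 = 8 - 137/4*(-5) = 8 + 685/4 = 717/4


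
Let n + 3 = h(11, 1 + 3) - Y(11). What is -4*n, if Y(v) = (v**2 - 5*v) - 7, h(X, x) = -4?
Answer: 264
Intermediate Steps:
Y(v) = -7 + v**2 - 5*v
n = -66 (n = -3 + (-4 - (-7 + 11**2 - 5*11)) = -3 + (-4 - (-7 + 121 - 55)) = -3 + (-4 - 1*59) = -3 + (-4 - 59) = -3 - 63 = -66)
-4*n = -4*(-66) = 264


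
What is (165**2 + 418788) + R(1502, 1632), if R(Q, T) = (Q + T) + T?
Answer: 450779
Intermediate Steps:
R(Q, T) = Q + 2*T
(165**2 + 418788) + R(1502, 1632) = (165**2 + 418788) + (1502 + 2*1632) = (27225 + 418788) + (1502 + 3264) = 446013 + 4766 = 450779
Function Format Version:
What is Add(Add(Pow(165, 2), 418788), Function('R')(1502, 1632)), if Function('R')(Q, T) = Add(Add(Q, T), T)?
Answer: 450779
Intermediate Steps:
Function('R')(Q, T) = Add(Q, Mul(2, T))
Add(Add(Pow(165, 2), 418788), Function('R')(1502, 1632)) = Add(Add(Pow(165, 2), 418788), Add(1502, Mul(2, 1632))) = Add(Add(27225, 418788), Add(1502, 3264)) = Add(446013, 4766) = 450779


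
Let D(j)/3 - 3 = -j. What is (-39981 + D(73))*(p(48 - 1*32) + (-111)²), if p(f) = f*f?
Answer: -505482207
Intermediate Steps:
p(f) = f²
D(j) = 9 - 3*j (D(j) = 9 + 3*(-j) = 9 - 3*j)
(-39981 + D(73))*(p(48 - 1*32) + (-111)²) = (-39981 + (9 - 3*73))*((48 - 1*32)² + (-111)²) = (-39981 + (9 - 219))*((48 - 32)² + 12321) = (-39981 - 210)*(16² + 12321) = -40191*(256 + 12321) = -40191*12577 = -505482207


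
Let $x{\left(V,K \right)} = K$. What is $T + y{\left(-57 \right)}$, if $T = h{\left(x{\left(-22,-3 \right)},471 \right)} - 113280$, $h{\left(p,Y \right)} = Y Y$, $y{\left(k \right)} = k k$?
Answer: $111810$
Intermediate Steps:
$y{\left(k \right)} = k^{2}$
$h{\left(p,Y \right)} = Y^{2}$
$T = 108561$ ($T = 471^{2} - 113280 = 221841 - 113280 = 108561$)
$T + y{\left(-57 \right)} = 108561 + \left(-57\right)^{2} = 108561 + 3249 = 111810$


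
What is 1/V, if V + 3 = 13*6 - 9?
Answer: 1/66 ≈ 0.015152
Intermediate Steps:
V = 66 (V = -3 + (13*6 - 9) = -3 + (78 - 9) = -3 + 69 = 66)
1/V = 1/66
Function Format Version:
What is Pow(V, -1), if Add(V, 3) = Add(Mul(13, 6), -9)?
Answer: Rational(1, 66) ≈ 0.015152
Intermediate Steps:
V = 66 (V = Add(-3, Add(Mul(13, 6), -9)) = Add(-3, Add(78, -9)) = Add(-3, 69) = 66)
Pow(V, -1) = Pow(66, -1) = Rational(1, 66)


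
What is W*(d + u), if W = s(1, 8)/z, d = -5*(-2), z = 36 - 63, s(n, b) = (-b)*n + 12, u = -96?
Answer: 344/27 ≈ 12.741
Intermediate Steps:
s(n, b) = 12 - b*n (s(n, b) = -b*n + 12 = 12 - b*n)
z = -27
d = 10
W = -4/27 (W = (12 - 1*8*1)/(-27) = (12 - 8)*(-1/27) = 4*(-1/27) = -4/27 ≈ -0.14815)
W*(d + u) = -4*(10 - 96)/27 = -4/27*(-86) = 344/27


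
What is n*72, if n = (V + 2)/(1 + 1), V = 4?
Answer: 216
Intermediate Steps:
n = 3 (n = (4 + 2)/(1 + 1) = 6/2 = 6*(½) = 3)
n*72 = 3*72 = 216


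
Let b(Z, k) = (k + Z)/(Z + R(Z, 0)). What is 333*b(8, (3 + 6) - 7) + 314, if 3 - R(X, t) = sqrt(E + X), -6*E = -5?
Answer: 431102/673 + 3330*sqrt(318)/673 ≈ 728.80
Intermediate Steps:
E = 5/6 (E = -1/6*(-5) = 5/6 ≈ 0.83333)
R(X, t) = 3 - sqrt(5/6 + X)
b(Z, k) = (Z + k)/(3 + Z - sqrt(30 + 36*Z)/6) (b(Z, k) = (k + Z)/(Z + (3 - sqrt(30 + 36*Z)/6)) = (Z + k)/(3 + Z - sqrt(30 + 36*Z)/6))
333*b(8, (3 + 6) - 7) + 314 = 333*((8 + ((3 + 6) - 7))/(3 + 8 - sqrt(5/6 + 8))) + 314 = 333*((8 + (9 - 7))/(3 + 8 - sqrt(53/6))) + 314 = 333*((8 + 2)/(3 + 8 - sqrt(318)/6)) + 314 = 333*(10/(3 + 8 - sqrt(318)/6)) + 314 = 333*(10/(11 - sqrt(318)/6)) + 314 = 3330/(11 - sqrt(318)/6) + 314 = 314 + 3330/(11 - sqrt(318)/6)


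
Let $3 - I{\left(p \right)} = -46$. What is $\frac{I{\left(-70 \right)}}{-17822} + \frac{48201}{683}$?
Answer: $\frac{122714965}{1738918} \approx 70.57$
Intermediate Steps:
$I{\left(p \right)} = 49$ ($I{\left(p \right)} = 3 - -46 = 3 + 46 = 49$)
$\frac{I{\left(-70 \right)}}{-17822} + \frac{48201}{683} = \frac{49}{-17822} + \frac{48201}{683} = 49 \left(- \frac{1}{17822}\right) + 48201 \cdot \frac{1}{683} = - \frac{7}{2546} + \frac{48201}{683} = \frac{122714965}{1738918}$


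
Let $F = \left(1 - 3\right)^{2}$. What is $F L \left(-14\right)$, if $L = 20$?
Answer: $-1120$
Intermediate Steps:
$F = 4$ ($F = \left(-2\right)^{2} = 4$)
$F L \left(-14\right) = 4 \cdot 20 \left(-14\right) = 80 \left(-14\right) = -1120$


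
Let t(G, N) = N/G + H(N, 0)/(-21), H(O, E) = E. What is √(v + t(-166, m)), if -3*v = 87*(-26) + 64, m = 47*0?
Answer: √6594/3 ≈ 27.068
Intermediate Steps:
m = 0
t(G, N) = N/G (t(G, N) = N/G + 0/(-21) = N/G + 0*(-1/21) = N/G + 0 = N/G)
v = 2198/3 (v = -(87*(-26) + 64)/3 = -(-2262 + 64)/3 = -⅓*(-2198) = 2198/3 ≈ 732.67)
√(v + t(-166, m)) = √(2198/3 + 0/(-166)) = √(2198/3 + 0*(-1/166)) = √(2198/3 + 0) = √(2198/3) = √6594/3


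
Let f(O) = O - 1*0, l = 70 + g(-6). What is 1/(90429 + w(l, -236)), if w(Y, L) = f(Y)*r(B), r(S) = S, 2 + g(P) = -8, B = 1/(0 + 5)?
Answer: 1/90441 ≈ 1.1057e-5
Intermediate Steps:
B = ⅕ (B = 1/5 = ⅕ ≈ 0.20000)
g(P) = -10 (g(P) = -2 - 8 = -10)
l = 60 (l = 70 - 10 = 60)
f(O) = O (f(O) = O + 0 = O)
w(Y, L) = Y/5 (w(Y, L) = Y*(⅕) = Y/5)
1/(90429 + w(l, -236)) = 1/(90429 + (⅕)*60) = 1/(90429 + 12) = 1/90441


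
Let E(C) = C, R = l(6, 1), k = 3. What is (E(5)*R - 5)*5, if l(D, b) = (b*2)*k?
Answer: 125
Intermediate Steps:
l(D, b) = 6*b (l(D, b) = (b*2)*3 = (2*b)*3 = 6*b)
R = 6 (R = 6*1 = 6)
(E(5)*R - 5)*5 = (5*6 - 5)*5 = (30 - 5)*5 = 25*5 = 125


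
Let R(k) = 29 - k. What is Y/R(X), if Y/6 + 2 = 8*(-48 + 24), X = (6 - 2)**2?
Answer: -1164/13 ≈ -89.538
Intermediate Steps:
X = 16 (X = 4**2 = 16)
Y = -1164 (Y = -12 + 6*(8*(-48 + 24)) = -12 + 6*(8*(-24)) = -12 + 6*(-192) = -12 - 1152 = -1164)
Y/R(X) = -1164/(29 - 1*16) = -1164/(29 - 16) = -1164/13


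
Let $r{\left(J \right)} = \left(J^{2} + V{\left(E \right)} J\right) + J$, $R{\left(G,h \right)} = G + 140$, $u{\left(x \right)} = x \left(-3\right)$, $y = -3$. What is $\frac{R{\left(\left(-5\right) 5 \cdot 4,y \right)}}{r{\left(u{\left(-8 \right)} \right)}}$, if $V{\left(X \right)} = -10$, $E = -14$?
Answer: $\frac{1}{9} \approx 0.11111$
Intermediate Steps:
$u{\left(x \right)} = - 3 x$
$R{\left(G,h \right)} = 140 + G$
$r{\left(J \right)} = J^{2} - 9 J$ ($r{\left(J \right)} = \left(J^{2} - 10 J\right) + J = J^{2} - 9 J$)
$\frac{R{\left(\left(-5\right) 5 \cdot 4,y \right)}}{r{\left(u{\left(-8 \right)} \right)}} = \frac{140 + \left(-5\right) 5 \cdot 4}{\left(-3\right) \left(-8\right) \left(-9 - -24\right)} = \frac{140 - 100}{24 \left(-9 + 24\right)} = \frac{140 - 100}{24 \cdot 15} = \frac{40}{360} = 40 \cdot \frac{1}{360} = \frac{1}{9}$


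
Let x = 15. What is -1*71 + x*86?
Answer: 1219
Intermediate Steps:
-1*71 + x*86 = -1*71 + 15*86 = -71 + 1290 = 1219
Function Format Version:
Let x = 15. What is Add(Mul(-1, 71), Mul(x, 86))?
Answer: 1219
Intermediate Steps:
Add(Mul(-1, 71), Mul(x, 86)) = Add(Mul(-1, 71), Mul(15, 86)) = Add(-71, 1290) = 1219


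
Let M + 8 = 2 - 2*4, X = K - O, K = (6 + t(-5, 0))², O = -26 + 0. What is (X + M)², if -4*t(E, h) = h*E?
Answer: 2304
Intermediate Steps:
t(E, h) = -E*h/4 (t(E, h) = -h*E/4 = -E*h/4)
O = -26
K = 36 (K = (6 - ¼*(-5)*0)² = (6 + 0)² = 6² = 36)
X = 62 (X = 36 - 1*(-26) = 36 + 26 = 62)
M = -14 (M = -8 + (2 - 2*4) = -8 + (2 - 8) = -8 - 6 = -14)
(X + M)² = (62 - 14)² = 48² = 2304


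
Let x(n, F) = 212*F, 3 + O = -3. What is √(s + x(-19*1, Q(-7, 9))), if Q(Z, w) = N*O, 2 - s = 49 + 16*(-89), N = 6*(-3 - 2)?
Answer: 3*√4393 ≈ 198.84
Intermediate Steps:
O = -6 (O = -3 - 3 = -6)
N = -30 (N = 6*(-5) = -30)
s = 1377 (s = 2 - (49 + 16*(-89)) = 2 - (49 - 1424) = 2 - 1*(-1375) = 2 + 1375 = 1377)
Q(Z, w) = 180 (Q(Z, w) = -30*(-6) = 180)
√(s + x(-19*1, Q(-7, 9))) = √(1377 + 212*180) = √(1377 + 38160) = √39537 = 3*√4393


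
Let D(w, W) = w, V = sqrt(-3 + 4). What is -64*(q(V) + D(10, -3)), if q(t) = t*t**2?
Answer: -704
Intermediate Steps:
V = 1 (V = sqrt(1) = 1)
q(t) = t**3
-64*(q(V) + D(10, -3)) = -64*(1**3 + 10) = -64*(1 + 10) = -64*11 = -704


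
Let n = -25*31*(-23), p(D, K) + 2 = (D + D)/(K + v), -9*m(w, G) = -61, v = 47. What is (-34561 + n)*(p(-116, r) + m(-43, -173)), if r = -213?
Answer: -77203168/747 ≈ -1.0335e+5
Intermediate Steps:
m(w, G) = 61/9 (m(w, G) = -1/9*(-61) = 61/9)
p(D, K) = -2 + 2*D/(47 + K) (p(D, K) = -2 + (D + D)/(K + 47) = -2 + (2*D)/(47 + K) = -2 + 2*D/(47 + K))
n = 17825 (n = -775*(-23) = 17825)
(-34561 + n)*(p(-116, r) + m(-43, -173)) = (-34561 + 17825)*(2*(-47 - 116 - 1*(-213))/(47 - 213) + 61/9) = -16736*(2*(-47 - 116 + 213)/(-166) + 61/9) = -16736*(2*(-1/166)*50 + 61/9) = -16736*(-50/83 + 61/9) = -16736*4613/747 = -77203168/747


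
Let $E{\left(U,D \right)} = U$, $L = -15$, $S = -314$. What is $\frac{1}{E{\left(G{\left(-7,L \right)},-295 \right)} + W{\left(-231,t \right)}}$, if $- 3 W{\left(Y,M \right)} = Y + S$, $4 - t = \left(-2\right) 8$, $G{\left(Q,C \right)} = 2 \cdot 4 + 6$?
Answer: $\frac{3}{587} \approx 0.0051107$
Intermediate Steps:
$G{\left(Q,C \right)} = 14$ ($G{\left(Q,C \right)} = 8 + 6 = 14$)
$t = 20$ ($t = 4 - \left(-2\right) 8 = 4 - -16 = 4 + 16 = 20$)
$W{\left(Y,M \right)} = \frac{314}{3} - \frac{Y}{3}$ ($W{\left(Y,M \right)} = - \frac{Y - 314}{3} = - \frac{-314 + Y}{3} = \frac{314}{3} - \frac{Y}{3}$)
$\frac{1}{E{\left(G{\left(-7,L \right)},-295 \right)} + W{\left(-231,t \right)}} = \frac{1}{14 + \left(\frac{314}{3} - -77\right)} = \frac{1}{14 + \left(\frac{314}{3} + 77\right)} = \frac{1}{14 + \frac{545}{3}} = \frac{1}{\frac{587}{3}} = \frac{3}{587}$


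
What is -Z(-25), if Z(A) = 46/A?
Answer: 46/25 ≈ 1.8400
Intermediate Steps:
-Z(-25) = -46/(-25) = -46*(-1)/25 = -1*(-46/25) = 46/25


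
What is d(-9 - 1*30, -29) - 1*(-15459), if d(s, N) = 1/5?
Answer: 77296/5 ≈ 15459.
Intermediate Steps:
d(s, N) = ⅕
d(-9 - 1*30, -29) - 1*(-15459) = ⅕ - 1*(-15459) = ⅕ + 15459 = 77296/5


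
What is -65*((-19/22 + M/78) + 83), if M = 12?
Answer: -117675/22 ≈ -5348.9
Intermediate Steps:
-65*((-19/22 + M/78) + 83) = -65*((-19/22 + 12/78) + 83) = -65*((-19*1/22 + 12*(1/78)) + 83) = -65*((-19/22 + 2/13) + 83) = -65*(-203/286 + 83) = -65*23535/286 = -117675/22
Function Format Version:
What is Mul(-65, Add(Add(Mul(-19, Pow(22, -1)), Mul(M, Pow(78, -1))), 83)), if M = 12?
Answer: Rational(-117675, 22) ≈ -5348.9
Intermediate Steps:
Mul(-65, Add(Add(Mul(-19, Pow(22, -1)), Mul(M, Pow(78, -1))), 83)) = Mul(-65, Add(Add(Mul(-19, Pow(22, -1)), Mul(12, Pow(78, -1))), 83)) = Mul(-65, Add(Add(Mul(-19, Rational(1, 22)), Mul(12, Rational(1, 78))), 83)) = Mul(-65, Add(Add(Rational(-19, 22), Rational(2, 13)), 83)) = Mul(-65, Add(Rational(-203, 286), 83)) = Mul(-65, Rational(23535, 286)) = Rational(-117675, 22)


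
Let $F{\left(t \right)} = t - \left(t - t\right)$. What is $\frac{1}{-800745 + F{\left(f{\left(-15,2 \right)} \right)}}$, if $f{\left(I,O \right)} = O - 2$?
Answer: $- \frac{1}{800745} \approx -1.2488 \cdot 10^{-6}$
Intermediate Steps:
$f{\left(I,O \right)} = -2 + O$
$F{\left(t \right)} = t$ ($F{\left(t \right)} = t - 0 = t + 0 = t$)
$\frac{1}{-800745 + F{\left(f{\left(-15,2 \right)} \right)}} = \frac{1}{-800745 + \left(-2 + 2\right)} = \frac{1}{-800745 + 0} = \frac{1}{-800745} = - \frac{1}{800745}$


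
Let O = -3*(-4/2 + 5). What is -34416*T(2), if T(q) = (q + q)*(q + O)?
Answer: 963648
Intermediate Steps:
O = -9 (O = -3*(-4*½ + 5) = -3*(-2 + 5) = -3*3 = -9)
T(q) = 2*q*(-9 + q) (T(q) = (q + q)*(q - 9) = (2*q)*(-9 + q) = 2*q*(-9 + q))
-34416*T(2) = -68832*2*(-9 + 2) = -68832*2*(-7) = -34416*(-28) = 963648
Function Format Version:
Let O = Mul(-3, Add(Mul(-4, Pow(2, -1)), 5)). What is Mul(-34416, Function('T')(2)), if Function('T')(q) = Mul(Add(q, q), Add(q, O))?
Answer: 963648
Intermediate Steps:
O = -9 (O = Mul(-3, Add(Mul(-4, Rational(1, 2)), 5)) = Mul(-3, Add(-2, 5)) = Mul(-3, 3) = -9)
Function('T')(q) = Mul(2, q, Add(-9, q)) (Function('T')(q) = Mul(Add(q, q), Add(q, -9)) = Mul(Mul(2, q), Add(-9, q)) = Mul(2, q, Add(-9, q)))
Mul(-34416, Function('T')(2)) = Mul(-34416, Mul(2, 2, Add(-9, 2))) = Mul(-34416, Mul(2, 2, -7)) = Mul(-34416, -28) = 963648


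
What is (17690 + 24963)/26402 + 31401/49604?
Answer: 1472404307/654822404 ≈ 2.2486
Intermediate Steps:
(17690 + 24963)/26402 + 31401/49604 = 42653*(1/26402) + 31401*(1/49604) = 42653/26402 + 31401/49604 = 1472404307/654822404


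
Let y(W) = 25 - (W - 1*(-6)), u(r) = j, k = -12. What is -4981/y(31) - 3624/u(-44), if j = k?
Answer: 8605/12 ≈ 717.08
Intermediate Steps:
j = -12
u(r) = -12
y(W) = 19 - W (y(W) = 25 - (W + 6) = 25 - (6 + W) = 25 + (-6 - W) = 19 - W)
-4981/y(31) - 3624/u(-44) = -4981/(19 - 1*31) - 3624/(-12) = -4981/(19 - 31) - 3624*(-1/12) = -4981/(-12) + 302 = -4981*(-1/12) + 302 = 4981/12 + 302 = 8605/12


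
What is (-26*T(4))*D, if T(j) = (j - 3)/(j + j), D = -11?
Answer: 143/4 ≈ 35.750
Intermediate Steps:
T(j) = (-3 + j)/(2*j) (T(j) = (-3 + j)/((2*j)) = (-3 + j)*(1/(2*j)) = (-3 + j)/(2*j))
(-26*T(4))*D = -13*(-3 + 4)/4*(-11) = -13/4*(-11) = 143/4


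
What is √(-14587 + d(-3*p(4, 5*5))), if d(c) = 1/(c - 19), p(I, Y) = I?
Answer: I*√14018138/31 ≈ 120.78*I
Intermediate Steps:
d(c) = 1/(-19 + c)
√(-14587 + d(-3*p(4, 5*5))) = √(-14587 + 1/(-19 - 3*4)) = √(-14587 + 1/(-19 - 12)) = √(-14587 + 1/(-31)) = √(-14587 - 1/31) = √(-452198/31) = I*√14018138/31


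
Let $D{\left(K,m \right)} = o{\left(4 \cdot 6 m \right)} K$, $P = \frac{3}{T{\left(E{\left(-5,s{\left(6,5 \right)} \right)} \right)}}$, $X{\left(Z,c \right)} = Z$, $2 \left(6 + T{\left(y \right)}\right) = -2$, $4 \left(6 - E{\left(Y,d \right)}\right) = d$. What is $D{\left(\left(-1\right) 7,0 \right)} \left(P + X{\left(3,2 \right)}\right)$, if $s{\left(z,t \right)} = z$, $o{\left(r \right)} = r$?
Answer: $0$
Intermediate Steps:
$E{\left(Y,d \right)} = 6 - \frac{d}{4}$
$T{\left(y \right)} = -7$ ($T{\left(y \right)} = -6 + \frac{1}{2} \left(-2\right) = -6 - 1 = -7$)
$P = - \frac{3}{7}$ ($P = \frac{3}{-7} = 3 \left(- \frac{1}{7}\right) = - \frac{3}{7} \approx -0.42857$)
$D{\left(K,m \right)} = 24 K m$ ($D{\left(K,m \right)} = 4 \cdot 6 m K = 24 m K = 24 K m$)
$D{\left(\left(-1\right) 7,0 \right)} \left(P + X{\left(3,2 \right)}\right) = 24 \left(\left(-1\right) 7\right) 0 \left(- \frac{3}{7} + 3\right) = 24 \left(-7\right) 0 \cdot \frac{18}{7} = 0 \cdot \frac{18}{7} = 0$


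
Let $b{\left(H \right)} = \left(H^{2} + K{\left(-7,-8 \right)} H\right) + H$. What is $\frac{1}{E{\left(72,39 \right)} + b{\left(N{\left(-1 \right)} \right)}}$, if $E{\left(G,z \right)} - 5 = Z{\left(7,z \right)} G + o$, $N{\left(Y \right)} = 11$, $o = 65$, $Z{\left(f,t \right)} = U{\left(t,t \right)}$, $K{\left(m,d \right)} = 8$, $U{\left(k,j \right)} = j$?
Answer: $\frac{1}{3098} \approx 0.00032279$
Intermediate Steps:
$Z{\left(f,t \right)} = t$
$E{\left(G,z \right)} = 70 + G z$ ($E{\left(G,z \right)} = 5 + \left(z G + 65\right) = 5 + \left(G z + 65\right) = 5 + \left(65 + G z\right) = 70 + G z$)
$b{\left(H \right)} = H^{2} + 9 H$ ($b{\left(H \right)} = \left(H^{2} + 8 H\right) + H = H^{2} + 9 H$)
$\frac{1}{E{\left(72,39 \right)} + b{\left(N{\left(-1 \right)} \right)}} = \frac{1}{\left(70 + 72 \cdot 39\right) + 11 \left(9 + 11\right)} = \frac{1}{\left(70 + 2808\right) + 11 \cdot 20} = \frac{1}{2878 + 220} = \frac{1}{3098}$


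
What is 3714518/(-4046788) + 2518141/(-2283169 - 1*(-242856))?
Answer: -8884581072621/4128357082322 ≈ -2.1521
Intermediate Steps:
3714518/(-4046788) + 2518141/(-2283169 - 1*(-242856)) = 3714518*(-1/4046788) + 2518141/(-2283169 + 242856) = -1857259/2023394 + 2518141/(-2040313) = -1857259/2023394 + 2518141*(-1/2040313) = -1857259/2023394 - 2518141/2040313 = -8884581072621/4128357082322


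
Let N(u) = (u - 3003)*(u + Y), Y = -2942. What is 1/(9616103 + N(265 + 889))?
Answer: 1/12922115 ≈ 7.7387e-8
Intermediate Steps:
N(u) = (-3003 + u)*(-2942 + u) (N(u) = (u - 3003)*(u - 2942) = (-3003 + u)*(-2942 + u))
1/(9616103 + N(265 + 889)) = 1/(9616103 + (8834826 + (265 + 889)² - 5945*(265 + 889))) = 1/(9616103 + (8834826 + 1154² - 5945*1154)) = 1/(9616103 + (8834826 + 1331716 - 6860530)) = 1/(9616103 + 3306012) = 1/12922115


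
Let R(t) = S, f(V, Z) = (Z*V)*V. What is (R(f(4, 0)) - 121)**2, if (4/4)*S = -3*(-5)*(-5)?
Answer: 38416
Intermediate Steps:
f(V, Z) = Z*V**2 (f(V, Z) = (V*Z)*V = Z*V**2)
S = -75 (S = -3*(-5)*(-5) = 15*(-5) = -75)
R(t) = -75
(R(f(4, 0)) - 121)**2 = (-75 - 121)**2 = (-196)**2 = 38416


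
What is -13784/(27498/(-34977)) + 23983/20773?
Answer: 1669299983133/95202659 ≈ 17534.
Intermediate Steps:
-13784/(27498/(-34977)) + 23983/20773 = -13784/(27498*(-1/34977)) + 23983*(1/20773) = -13784/(-9166/11659) + 23983/20773 = -13784*(-11659/9166) + 23983/20773 = 80353828/4583 + 23983/20773 = 1669299983133/95202659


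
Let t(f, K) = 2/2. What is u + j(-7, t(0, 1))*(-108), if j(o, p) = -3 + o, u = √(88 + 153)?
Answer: 1080 + √241 ≈ 1095.5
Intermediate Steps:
u = √241 ≈ 15.524
t(f, K) = 1 (t(f, K) = 2*(½) = 1)
u + j(-7, t(0, 1))*(-108) = √241 + (-3 - 7)*(-108) = √241 - 10*(-108) = √241 + 1080 = 1080 + √241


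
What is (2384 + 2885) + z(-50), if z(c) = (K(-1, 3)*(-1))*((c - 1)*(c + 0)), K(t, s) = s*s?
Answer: -17681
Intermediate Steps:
K(t, s) = s²
z(c) = -9*c*(-1 + c) (z(c) = (3²*(-1))*((c - 1)*(c + 0)) = (9*(-1))*((-1 + c)*c) = -9*c*(-1 + c))
(2384 + 2885) + z(-50) = (2384 + 2885) + 9*(-50)*(1 - 1*(-50)) = 5269 + 9*(-50)*(1 + 50) = 5269 + 9*(-50)*51 = 5269 - 22950 = -17681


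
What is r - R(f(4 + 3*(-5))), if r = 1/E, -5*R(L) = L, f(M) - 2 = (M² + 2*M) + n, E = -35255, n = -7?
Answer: 662793/35255 ≈ 18.800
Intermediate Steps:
f(M) = -5 + M² + 2*M (f(M) = 2 + ((M² + 2*M) - 7) = 2 + (-7 + M² + 2*M) = -5 + M² + 2*M)
R(L) = -L/5
r = -1/35255 (r = 1/(-35255) = -1/35255 ≈ -2.8365e-5)
r - R(f(4 + 3*(-5))) = -1/35255 - (-1)*(-5 + (4 + 3*(-5))² + 2*(4 + 3*(-5)))/5 = -1/35255 - (-1)*(-5 + (4 - 15)² + 2*(4 - 15))/5 = -1/35255 - (-1)*(-5 + (-11)² + 2*(-11))/5 = -1/35255 - (-1)*(-5 + 121 - 22)/5 = -1/35255 - (-1)*94/5 = -1/35255 - 1*(-94/5) = -1/35255 + 94/5 = 662793/35255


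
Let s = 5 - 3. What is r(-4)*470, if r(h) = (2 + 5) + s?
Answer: 4230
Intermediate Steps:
s = 2
r(h) = 9 (r(h) = (2 + 5) + 2 = 7 + 2 = 9)
r(-4)*470 = 9*470 = 4230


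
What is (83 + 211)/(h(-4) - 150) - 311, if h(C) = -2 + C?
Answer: -8135/26 ≈ -312.88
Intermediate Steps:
(83 + 211)/(h(-4) - 150) - 311 = (83 + 211)/((-2 - 4) - 150) - 311 = 294/(-6 - 150) - 311 = 294/(-156) - 311 = 294*(-1/156) - 311 = -49/26 - 311 = -8135/26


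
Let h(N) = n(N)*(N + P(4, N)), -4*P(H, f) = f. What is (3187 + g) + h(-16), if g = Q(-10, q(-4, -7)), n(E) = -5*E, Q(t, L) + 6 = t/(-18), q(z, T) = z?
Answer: 19994/9 ≈ 2221.6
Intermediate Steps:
Q(t, L) = -6 - t/18 (Q(t, L) = -6 + t/(-18) = -6 + t*(-1/18) = -6 - t/18)
P(H, f) = -f/4
g = -49/9 (g = -6 - 1/18*(-10) = -6 + 5/9 = -49/9 ≈ -5.4444)
h(N) = -15*N²/4 (h(N) = (-5*N)*(N - N/4) = (-5*N)*(3*N/4) = -15*N²/4)
(3187 + g) + h(-16) = (3187 - 49/9) - 15/4*(-16)² = 28634/9 - 15/4*256 = 28634/9 - 960 = 19994/9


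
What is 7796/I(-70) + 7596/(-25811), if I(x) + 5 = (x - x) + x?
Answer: -201792256/1935825 ≈ -104.24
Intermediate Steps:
I(x) = -5 + x (I(x) = -5 + ((x - x) + x) = -5 + (0 + x) = -5 + x)
7796/I(-70) + 7596/(-25811) = 7796/(-5 - 70) + 7596/(-25811) = 7796/(-75) + 7596*(-1/25811) = 7796*(-1/75) - 7596/25811 = -7796/75 - 7596/25811 = -201792256/1935825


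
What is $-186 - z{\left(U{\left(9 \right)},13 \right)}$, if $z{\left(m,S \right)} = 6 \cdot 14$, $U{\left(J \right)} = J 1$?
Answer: $-270$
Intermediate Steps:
$U{\left(J \right)} = J$
$z{\left(m,S \right)} = 84$
$-186 - z{\left(U{\left(9 \right)},13 \right)} = -186 - 84 = -270$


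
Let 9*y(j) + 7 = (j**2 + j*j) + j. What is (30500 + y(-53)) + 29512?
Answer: 545666/9 ≈ 60630.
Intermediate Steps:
y(j) = -7/9 + j/9 + 2*j**2/9 (y(j) = -7/9 + ((j**2 + j*j) + j)/9 = -7/9 + ((j**2 + j**2) + j)/9 = -7/9 + (2*j**2 + j)/9 = -7/9 + (j + 2*j**2)/9 = -7/9 + (j/9 + 2*j**2/9) = -7/9 + j/9 + 2*j**2/9)
(30500 + y(-53)) + 29512 = (30500 + (-7/9 + (1/9)*(-53) + (2/9)*(-53)**2)) + 29512 = (30500 + (-7/9 - 53/9 + (2/9)*2809)) + 29512 = (30500 + (-7/9 - 53/9 + 5618/9)) + 29512 = (30500 + 5558/9) + 29512 = 280058/9 + 29512 = 545666/9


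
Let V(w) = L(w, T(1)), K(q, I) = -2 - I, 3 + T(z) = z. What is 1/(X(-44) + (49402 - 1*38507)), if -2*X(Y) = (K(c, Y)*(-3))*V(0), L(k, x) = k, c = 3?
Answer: 1/10895 ≈ 9.1785e-5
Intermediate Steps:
T(z) = -3 + z
V(w) = w
X(Y) = 0 (X(Y) = -(-2 - Y)*(-3)*0/2 = -(6 + 3*Y)*0/2 = -½*0 = 0)
1/(X(-44) + (49402 - 1*38507)) = 1/(0 + (49402 - 1*38507)) = 1/(0 + (49402 - 38507)) = 1/(0 + 10895) = 1/10895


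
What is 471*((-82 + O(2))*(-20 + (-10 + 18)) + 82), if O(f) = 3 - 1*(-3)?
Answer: 468174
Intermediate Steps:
O(f) = 6 (O(f) = 3 + 3 = 6)
471*((-82 + O(2))*(-20 + (-10 + 18)) + 82) = 471*((-82 + 6)*(-20 + (-10 + 18)) + 82) = 471*(-76*(-20 + 8) + 82) = 471*(-76*(-12) + 82) = 471*(912 + 82) = 471*994 = 468174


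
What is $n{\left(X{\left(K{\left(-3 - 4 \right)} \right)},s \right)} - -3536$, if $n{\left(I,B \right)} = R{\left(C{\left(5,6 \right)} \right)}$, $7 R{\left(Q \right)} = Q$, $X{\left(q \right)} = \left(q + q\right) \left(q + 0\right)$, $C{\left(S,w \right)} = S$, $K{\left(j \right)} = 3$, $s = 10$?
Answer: $\frac{24757}{7} \approx 3536.7$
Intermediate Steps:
$X{\left(q \right)} = 2 q^{2}$ ($X{\left(q \right)} = 2 q q = 2 q^{2}$)
$R{\left(Q \right)} = \frac{Q}{7}$
$n{\left(I,B \right)} = \frac{5}{7}$ ($n{\left(I,B \right)} = \frac{1}{7} \cdot 5 = \frac{5}{7}$)
$n{\left(X{\left(K{\left(-3 - 4 \right)} \right)},s \right)} - -3536 = \frac{5}{7} - -3536 = \frac{5}{7} + 3536 = \frac{24757}{7}$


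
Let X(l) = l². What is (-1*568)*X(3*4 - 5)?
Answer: -27832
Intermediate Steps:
(-1*568)*X(3*4 - 5) = (-1*568)*(3*4 - 5)² = -568*(12 - 5)² = -568*7² = -568*49 = -27832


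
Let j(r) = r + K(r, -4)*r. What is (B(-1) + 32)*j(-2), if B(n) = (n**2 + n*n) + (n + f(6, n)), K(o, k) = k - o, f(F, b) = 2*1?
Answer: 70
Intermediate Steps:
f(F, b) = 2
j(r) = r + r*(-4 - r) (j(r) = r + (-4 - r)*r = r + r*(-4 - r))
B(n) = 2 + n + 2*n**2 (B(n) = (n**2 + n*n) + (n + 2) = (n**2 + n**2) + (2 + n) = 2*n**2 + (2 + n) = 2 + n + 2*n**2)
(B(-1) + 32)*j(-2) = ((2 - 1 + 2*(-1)**2) + 32)*(-1*(-2)*(3 - 2)) = ((2 - 1 + 2*1) + 32)*(-1*(-2)*1) = ((2 - 1 + 2) + 32)*2 = (3 + 32)*2 = 35*2 = 70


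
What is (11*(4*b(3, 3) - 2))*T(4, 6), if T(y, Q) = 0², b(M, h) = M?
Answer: 0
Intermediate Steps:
T(y, Q) = 0
(11*(4*b(3, 3) - 2))*T(4, 6) = (11*(4*3 - 2))*0 = (11*(12 - 2))*0 = (11*10)*0 = 110*0 = 0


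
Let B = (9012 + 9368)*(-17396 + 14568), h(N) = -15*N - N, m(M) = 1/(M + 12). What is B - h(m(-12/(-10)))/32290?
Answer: -5538687942476/106557 ≈ -5.1979e+7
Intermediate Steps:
m(M) = 1/(12 + M)
h(N) = -16*N
B = -51978640 (B = 18380*(-2828) = -51978640)
B - h(m(-12/(-10)))/32290 = -51978640 - (-16/(12 - 12/(-10)))/32290 = -51978640 - (-16/(12 - 12*(-⅒)))/32290 = -51978640 - (-16/(12 + 6/5))/32290 = -51978640 - (-16/66/5)/32290 = -51978640 - (-16*5/66)/32290 = -51978640 - (-40)/(33*32290) = -51978640 - 1*(-4/106557) = -51978640 + 4/106557 = -5538687942476/106557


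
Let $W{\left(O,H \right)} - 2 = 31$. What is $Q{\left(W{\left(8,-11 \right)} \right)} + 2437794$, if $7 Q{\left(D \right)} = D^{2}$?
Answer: $\frac{17065647}{7} \approx 2.4379 \cdot 10^{6}$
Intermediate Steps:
$W{\left(O,H \right)} = 33$ ($W{\left(O,H \right)} = 2 + 31 = 33$)
$Q{\left(D \right)} = \frac{D^{2}}{7}$
$Q{\left(W{\left(8,-11 \right)} \right)} + 2437794 = \frac{33^{2}}{7} + 2437794 = \frac{1}{7} \cdot 1089 + 2437794 = \frac{1089}{7} + 2437794 = \frac{17065647}{7}$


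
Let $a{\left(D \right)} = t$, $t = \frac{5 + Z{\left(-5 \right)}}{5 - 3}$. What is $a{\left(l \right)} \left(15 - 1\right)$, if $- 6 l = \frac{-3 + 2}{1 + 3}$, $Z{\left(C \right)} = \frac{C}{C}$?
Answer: $42$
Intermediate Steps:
$Z{\left(C \right)} = 1$
$l = \frac{1}{24}$ ($l = - \frac{\left(-3 + 2\right) \frac{1}{1 + 3}}{6} = - \frac{\left(-1\right) \frac{1}{4}}{6} = \left(- \frac{1}{6}\right) \left(- \frac{1}{4}\right) = \frac{1}{24} \approx 0.041667$)
$t = 3$ ($t = \frac{5 + 1}{5 - 3} = \frac{6}{2} = 6 \cdot \frac{1}{2} = 3$)
$a{\left(D \right)} = 3$
$a{\left(l \right)} \left(15 - 1\right) = 3 \left(15 - 1\right) = 3 \cdot 14 = 42$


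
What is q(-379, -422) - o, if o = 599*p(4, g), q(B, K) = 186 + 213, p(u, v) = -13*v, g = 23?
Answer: 179500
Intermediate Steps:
p(u, v) = -13*v
q(B, K) = 399
o = -179101 (o = 599*(-13*23) = 599*(-299) = -179101)
q(-379, -422) - o = 399 - 1*(-179101) = 399 + 179101 = 179500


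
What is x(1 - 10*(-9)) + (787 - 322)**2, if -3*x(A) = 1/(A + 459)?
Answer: 356771249/1650 ≈ 2.1623e+5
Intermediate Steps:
x(A) = -1/(3*(459 + A)) (x(A) = -1/(3*(A + 459)) = -1/(3*(459 + A)))
x(1 - 10*(-9)) + (787 - 322)**2 = -1/(1377 + 3*(1 - 10*(-9))) + (787 - 322)**2 = -1/(1377 + 3*(1 + 90)) + 465**2 = -1/(1377 + 3*91) + 216225 = -1/(1377 + 273) + 216225 = -1/1650 + 216225 = 356771249/1650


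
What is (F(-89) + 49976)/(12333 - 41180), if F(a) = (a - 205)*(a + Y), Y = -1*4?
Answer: -77318/28847 ≈ -2.6803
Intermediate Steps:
Y = -4
F(a) = (-205 + a)*(-4 + a) (F(a) = (a - 205)*(a - 4) = (-205 + a)*(-4 + a))
(F(-89) + 49976)/(12333 - 41180) = ((820 + (-89)² - 209*(-89)) + 49976)/(12333 - 41180) = ((820 + 7921 + 18601) + 49976)/(-28847) = (27342 + 49976)*(-1/28847) = 77318*(-1/28847) = -77318/28847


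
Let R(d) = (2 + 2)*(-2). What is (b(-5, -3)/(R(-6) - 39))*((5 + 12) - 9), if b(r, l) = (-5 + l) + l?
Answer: 88/47 ≈ 1.8723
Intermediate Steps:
R(d) = -8 (R(d) = 4*(-2) = -8)
b(r, l) = -5 + 2*l
(b(-5, -3)/(R(-6) - 39))*((5 + 12) - 9) = ((-5 + 2*(-3))/(-8 - 39))*((5 + 12) - 9) = ((-5 - 6)/(-47))*(17 - 9) = -1/47*(-11)*8 = (11/47)*8 = 88/47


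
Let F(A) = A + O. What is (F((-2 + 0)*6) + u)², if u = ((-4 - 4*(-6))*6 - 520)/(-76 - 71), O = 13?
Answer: 299209/21609 ≈ 13.846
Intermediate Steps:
F(A) = 13 + A (F(A) = A + 13 = 13 + A)
u = 400/147 (u = ((-4 + 24)*6 - 520)/(-147) = (20*6 - 520)*(-1/147) = (120 - 520)*(-1/147) = -400*(-1/147) = 400/147 ≈ 2.7211)
(F((-2 + 0)*6) + u)² = ((13 + (-2 + 0)*6) + 400/147)² = ((13 - 2*6) + 400/147)² = ((13 - 12) + 400/147)² = (1 + 400/147)² = (547/147)² = 299209/21609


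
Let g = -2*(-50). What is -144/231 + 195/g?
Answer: 2043/1540 ≈ 1.3266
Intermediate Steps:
g = 100
-144/231 + 195/g = -144/231 + 195/100 = -144*1/231 + 195*(1/100) = -48/77 + 39/20 = 2043/1540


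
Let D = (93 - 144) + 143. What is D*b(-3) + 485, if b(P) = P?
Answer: 209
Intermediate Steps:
D = 92 (D = -51 + 143 = 92)
D*b(-3) + 485 = 92*(-3) + 485 = -276 + 485 = 209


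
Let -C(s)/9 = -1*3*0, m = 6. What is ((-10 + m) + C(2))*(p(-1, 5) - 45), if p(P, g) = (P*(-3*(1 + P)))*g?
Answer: 180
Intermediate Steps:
C(s) = 0 (C(s) = -9*(-1*3)*0 = -(-27)*0 = -9*0 = 0)
p(P, g) = P*g*(-3 - 3*P) (p(P, g) = (P*(-3 - 3*P))*g = P*g*(-3 - 3*P))
((-10 + m) + C(2))*(p(-1, 5) - 45) = ((-10 + 6) + 0)*(-3*(-1)*5*(1 - 1) - 45) = (-4 + 0)*(-3*(-1)*5*0 - 45) = -4*(0 - 45) = -4*(-45) = 180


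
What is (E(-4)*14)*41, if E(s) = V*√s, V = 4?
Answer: 4592*I ≈ 4592.0*I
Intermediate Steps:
E(s) = 4*√s
(E(-4)*14)*41 = ((4*√(-4))*14)*41 = ((4*(2*I))*14)*41 = ((8*I)*14)*41 = (112*I)*41 = 4592*I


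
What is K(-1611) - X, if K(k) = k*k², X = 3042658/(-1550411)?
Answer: -175199046393059/41903 ≈ -4.1811e+9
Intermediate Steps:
X = -82234/41903 (X = 3042658*(-1/1550411) = -82234/41903 ≈ -1.9625)
K(k) = k³
K(-1611) - X = (-1611)³ - 1*(-82234/41903) = -4181062131 + 82234/41903 = -175199046393059/41903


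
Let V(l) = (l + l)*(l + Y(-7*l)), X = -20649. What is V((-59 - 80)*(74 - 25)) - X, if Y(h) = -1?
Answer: 92813713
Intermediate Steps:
V(l) = 2*l*(-1 + l) (V(l) = (l + l)*(l - 1) = (2*l)*(-1 + l) = 2*l*(-1 + l))
V((-59 - 80)*(74 - 25)) - X = 2*((-59 - 80)*(74 - 25))*(-1 + (-59 - 80)*(74 - 25)) - 1*(-20649) = 2*(-139*49)*(-1 - 139*49) + 20649 = 2*(-6811)*(-1 - 6811) + 20649 = 2*(-6811)*(-6812) + 20649 = 92793064 + 20649 = 92813713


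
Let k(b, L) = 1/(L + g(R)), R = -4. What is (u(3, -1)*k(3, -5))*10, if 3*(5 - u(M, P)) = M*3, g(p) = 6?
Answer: 20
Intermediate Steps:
k(b, L) = 1/(6 + L) (k(b, L) = 1/(L + 6) = 1/(6 + L))
u(M, P) = 5 - M (u(M, P) = 5 - M*3/3 = 5 - M)
(u(3, -1)*k(3, -5))*10 = ((5 - 1*3)/(6 - 5))*10 = ((5 - 3)/1)*10 = (2*1)*10 = 2*10 = 20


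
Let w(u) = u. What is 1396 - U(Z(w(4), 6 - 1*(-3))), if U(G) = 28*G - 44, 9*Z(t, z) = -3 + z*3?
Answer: 4096/3 ≈ 1365.3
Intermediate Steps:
Z(t, z) = -1/3 + z/3 (Z(t, z) = (-3 + z*3)/9 = (-3 + 3*z)/9 = -1/3 + z/3)
U(G) = -44 + 28*G
1396 - U(Z(w(4), 6 - 1*(-3))) = 1396 - (-44 + 28*(-1/3 + (6 - 1*(-3))/3)) = 1396 - (-44 + 28*(-1/3 + (6 + 3)/3)) = 1396 - (-44 + 28*(-1/3 + (1/3)*9)) = 1396 - (-44 + 28*(-1/3 + 3)) = 1396 - (-44 + 28*(8/3)) = 1396 - (-44 + 224/3) = 1396 - 1*92/3 = 1396 - 92/3 = 4096/3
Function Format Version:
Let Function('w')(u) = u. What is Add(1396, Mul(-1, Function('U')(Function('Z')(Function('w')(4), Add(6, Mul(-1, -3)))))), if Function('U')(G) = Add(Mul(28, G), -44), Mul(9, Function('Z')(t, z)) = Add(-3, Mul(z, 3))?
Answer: Rational(4096, 3) ≈ 1365.3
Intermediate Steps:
Function('Z')(t, z) = Add(Rational(-1, 3), Mul(Rational(1, 3), z)) (Function('Z')(t, z) = Mul(Rational(1, 9), Add(-3, Mul(z, 3))) = Mul(Rational(1, 9), Add(-3, Mul(3, z))) = Add(Rational(-1, 3), Mul(Rational(1, 3), z)))
Function('U')(G) = Add(-44, Mul(28, G))
Add(1396, Mul(-1, Function('U')(Function('Z')(Function('w')(4), Add(6, Mul(-1, -3)))))) = Add(1396, Mul(-1, Add(-44, Mul(28, Add(Rational(-1, 3), Mul(Rational(1, 3), Add(6, Mul(-1, -3)))))))) = Add(1396, Mul(-1, Add(-44, Mul(28, Add(Rational(-1, 3), Mul(Rational(1, 3), Add(6, 3))))))) = Add(1396, Mul(-1, Add(-44, Mul(28, Add(Rational(-1, 3), Mul(Rational(1, 3), 9)))))) = Add(1396, Mul(-1, Add(-44, Mul(28, Add(Rational(-1, 3), 3))))) = Add(1396, Mul(-1, Add(-44, Mul(28, Rational(8, 3))))) = Add(1396, Mul(-1, Add(-44, Rational(224, 3)))) = Add(1396, Mul(-1, Rational(92, 3))) = Add(1396, Rational(-92, 3)) = Rational(4096, 3)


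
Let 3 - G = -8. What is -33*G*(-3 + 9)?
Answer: -2178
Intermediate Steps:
G = 11 (G = 3 - 1*(-8) = 3 + 8 = 11)
-33*G*(-3 + 9) = -363*(-3 + 9) = -363*6 = -33*66 = -2178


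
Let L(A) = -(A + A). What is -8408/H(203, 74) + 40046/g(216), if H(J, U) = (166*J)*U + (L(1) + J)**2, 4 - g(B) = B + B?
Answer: -50741142531/542287342 ≈ -93.569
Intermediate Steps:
L(A) = -2*A
g(B) = 4 - 2*B (g(B) = 4 - (B + B) = 4 - 2*B)
H(J, U) = (-2 + J)**2 + 166*J*U (H(J, U) = (166*J)*U + (-2*1 + J)**2 = 166*J*U + (-2 + J)**2 = (-2 + J)**2 + 166*J*U)
-8408/H(203, 74) + 40046/g(216) = -8408/((-2 + 203)**2 + 166*203*74) + 40046/(4 - 2*216) = -8408/(201**2 + 2493652) + 40046/(4 - 432) = -8408/(40401 + 2493652) + 40046/(-428) = -8408/2534053 + 40046*(-1/428) = -8408*1/2534053 - 20023/214 = -8408/2534053 - 20023/214 = -50741142531/542287342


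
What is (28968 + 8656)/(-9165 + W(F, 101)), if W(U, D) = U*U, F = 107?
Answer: 9406/571 ≈ 16.473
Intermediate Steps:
W(U, D) = U²
(28968 + 8656)/(-9165 + W(F, 101)) = (28968 + 8656)/(-9165 + 107²) = 37624/(-9165 + 11449) = 37624/2284 = 37624*(1/2284) = 9406/571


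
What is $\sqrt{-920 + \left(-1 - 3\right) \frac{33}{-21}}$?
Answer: $\frac{2 i \sqrt{11193}}{7} \approx 30.228 i$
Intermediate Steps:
$\sqrt{-920 + \left(-1 - 3\right) \frac{33}{-21}} = \sqrt{-920 - 4 \cdot 33 \left(- \frac{1}{21}\right)} = \sqrt{-920 - - \frac{44}{7}} = \sqrt{-920 + \frac{44}{7}} = \sqrt{- \frac{6396}{7}} = \frac{2 i \sqrt{11193}}{7}$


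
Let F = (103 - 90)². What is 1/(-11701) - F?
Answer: -1977470/11701 ≈ -169.00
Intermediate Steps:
F = 169 (F = 13² = 169)
1/(-11701) - F = 1/(-11701) - 1*169 = -1/11701 - 169 = -1977470/11701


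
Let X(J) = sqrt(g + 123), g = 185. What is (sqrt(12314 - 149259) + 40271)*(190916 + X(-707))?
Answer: 2*(40271 + I*sqrt(136945))*(95458 + sqrt(77)) ≈ 7.6891e+9 + 7.0657e+7*I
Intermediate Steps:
X(J) = 2*sqrt(77) (X(J) = sqrt(185 + 123) = sqrt(308) = 2*sqrt(77))
(sqrt(12314 - 149259) + 40271)*(190916 + X(-707)) = (sqrt(12314 - 149259) + 40271)*(190916 + 2*sqrt(77)) = (sqrt(-136945) + 40271)*(190916 + 2*sqrt(77)) = (I*sqrt(136945) + 40271)*(190916 + 2*sqrt(77)) = (40271 + I*sqrt(136945))*(190916 + 2*sqrt(77))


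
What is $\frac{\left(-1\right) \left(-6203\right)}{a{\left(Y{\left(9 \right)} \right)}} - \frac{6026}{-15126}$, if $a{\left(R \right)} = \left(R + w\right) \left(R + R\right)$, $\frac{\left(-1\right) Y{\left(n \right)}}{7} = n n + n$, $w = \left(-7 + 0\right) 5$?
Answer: $\frac{857168663}{2112345900} \approx 0.40579$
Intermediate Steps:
$w = -35$ ($w = \left(-7\right) 5 = -35$)
$Y{\left(n \right)} = - 7 n - 7 n^{2}$ ($Y{\left(n \right)} = - 7 \left(n n + n\right) = - 7 \left(n^{2} + n\right) = - 7 \left(n + n^{2}\right) = - 7 n - 7 n^{2}$)
$a{\left(R \right)} = 2 R \left(-35 + R\right)$ ($a{\left(R \right)} = \left(R - 35\right) \left(R + R\right) = \left(-35 + R\right) 2 R = 2 R \left(-35 + R\right)$)
$\frac{\left(-1\right) \left(-6203\right)}{a{\left(Y{\left(9 \right)} \right)}} - \frac{6026}{-15126} = \frac{\left(-1\right) \left(-6203\right)}{2 \left(\left(-7\right) 9 \left(1 + 9\right)\right) \left(-35 - 63 \left(1 + 9\right)\right)} - \frac{6026}{-15126} = \frac{6203}{2 \left(\left(-7\right) 9 \cdot 10\right) \left(-35 - 63 \cdot 10\right)} - - \frac{3013}{7563} = \frac{6203}{2 \left(-630\right) \left(-35 - 630\right)} + \frac{3013}{7563} = \frac{6203}{2 \left(-630\right) \left(-665\right)} + \frac{3013}{7563} = \frac{6203}{837900} + \frac{3013}{7563} = \frac{857168663}{2112345900}$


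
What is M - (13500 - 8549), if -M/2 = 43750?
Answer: -92451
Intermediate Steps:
M = -87500 (M = -2*43750 = -87500)
M - (13500 - 8549) = -87500 - (13500 - 8549) = -87500 - 1*4951 = -87500 - 4951 = -92451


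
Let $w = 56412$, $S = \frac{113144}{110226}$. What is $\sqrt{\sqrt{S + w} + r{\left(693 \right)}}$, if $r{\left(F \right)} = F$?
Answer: $\frac{\sqrt{2104947838917 + 1212486 \sqrt{354031692846}}}{55113} \approx 30.504$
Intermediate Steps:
$S = \frac{56572}{55113}$ ($S = 113144 \cdot \frac{1}{110226} = \frac{56572}{55113} \approx 1.0265$)
$\sqrt{\sqrt{S + w} + r{\left(693 \right)}} = \sqrt{\sqrt{\frac{56572}{55113} + 56412} + 693} = \sqrt{\sqrt{\frac{3109091128}{55113}} + 693} = \sqrt{\frac{22 \sqrt{354031692846}}{55113} + 693} = \sqrt{693 + \frac{22 \sqrt{354031692846}}{55113}}$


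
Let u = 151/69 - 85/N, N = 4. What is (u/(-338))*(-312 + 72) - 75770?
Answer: -294570600/3887 ≈ -75784.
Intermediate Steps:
u = -5261/276 (u = 151/69 - 85/4 = -5261/276 ≈ -19.062)
(u/(-338))*(-312 + 72) - 75770 = (-5261/276/(-338))*(-312 + 72) - 75770 = -5261/276*(-1/338)*(-240) - 75770 = (5261/93288)*(-240) - 75770 = -52610/3887 - 75770 = -294570600/3887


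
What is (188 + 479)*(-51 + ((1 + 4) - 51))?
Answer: -64699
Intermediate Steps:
(188 + 479)*(-51 + ((1 + 4) - 51)) = 667*(-51 + (5 - 51)) = 667*(-51 - 46) = 667*(-97) = -64699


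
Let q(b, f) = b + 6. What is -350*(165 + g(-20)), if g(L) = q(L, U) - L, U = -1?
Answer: -59850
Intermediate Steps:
q(b, f) = 6 + b
g(L) = 6 (g(L) = (6 + L) - L = 6)
-350*(165 + g(-20)) = -350*(165 + 6) = -350*171 = -59850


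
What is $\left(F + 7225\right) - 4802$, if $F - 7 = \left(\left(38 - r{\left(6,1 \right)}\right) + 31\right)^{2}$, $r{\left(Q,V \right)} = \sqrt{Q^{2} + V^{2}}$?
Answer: $7228 - 138 \sqrt{37} \approx 6388.6$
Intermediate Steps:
$F = 7 + \left(69 - \sqrt{37}\right)^{2}$ ($F = 7 + \left(\left(38 - \sqrt{6^{2} + 1^{2}}\right) + 31\right)^{2} = 7 + \left(\left(38 - \sqrt{36 + 1}\right) + 31\right)^{2} = 7 + \left(\left(38 - \sqrt{37}\right) + 31\right)^{2} = 7 + \left(69 - \sqrt{37}\right)^{2} \approx 3965.6$)
$\left(F + 7225\right) - 4802 = \left(\left(4805 - 138 \sqrt{37}\right) + 7225\right) - 4802 = \left(12030 - 138 \sqrt{37}\right) - 4802 = 7228 - 138 \sqrt{37}$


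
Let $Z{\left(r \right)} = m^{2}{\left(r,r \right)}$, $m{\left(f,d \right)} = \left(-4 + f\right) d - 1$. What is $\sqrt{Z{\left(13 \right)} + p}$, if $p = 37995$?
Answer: $\sqrt{51451} \approx 226.83$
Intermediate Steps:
$m{\left(f,d \right)} = -1 + d \left(-4 + f\right)$ ($m{\left(f,d \right)} = d \left(-4 + f\right) - 1 = -1 + d \left(-4 + f\right)$)
$Z{\left(r \right)} = \left(-1 + r^{2} - 4 r\right)^{2}$ ($Z{\left(r \right)} = \left(-1 - 4 r + r r\right)^{2} = \left(-1 - 4 r + r^{2}\right)^{2} = \left(-1 + r^{2} - 4 r\right)^{2}$)
$\sqrt{Z{\left(13 \right)} + p} = \sqrt{\left(1 - 13^{2} + 4 \cdot 13\right)^{2} + 37995} = \sqrt{\left(1 - 169 + 52\right)^{2} + 37995} = \sqrt{\left(-116\right)^{2} + 37995} = \sqrt{13456 + 37995} = \sqrt{51451}$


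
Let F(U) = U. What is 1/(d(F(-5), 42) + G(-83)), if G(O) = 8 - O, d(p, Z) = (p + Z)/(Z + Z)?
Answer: 84/7681 ≈ 0.010936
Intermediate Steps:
d(p, Z) = (Z + p)/(2*Z) (d(p, Z) = (Z + p)/((2*Z)) = (Z + p)*(1/(2*Z)) = (Z + p)/(2*Z))
1/(d(F(-5), 42) + G(-83)) = 1/((1/2)*(42 - 5)/42 + (8 - 1*(-83))) = 1/((1/2)*(1/42)*37 + (8 + 83)) = 1/(37/84 + 91) = 1/(7681/84) = 84/7681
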